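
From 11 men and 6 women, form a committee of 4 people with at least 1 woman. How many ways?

Sum over valid woman counts:
C(6,1)C(11,3) = 990
C(6,2)C(11,2) = 825
C(6,3)C(11,1) = 220
C(6,4)C(11,0) = 15
Total: 990 + 825 + 220 + 15.

Final answer: 2050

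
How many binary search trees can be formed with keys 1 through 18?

This is counted by the nth Catalan number C_n. Here n = 18.
C_n = (2n)!/(n!(n+1)!), so C_{18} = 36!/(18! x 19!) = C(36,18)/19 = 9075135300/19.

Final answer: C_{18} = 477638700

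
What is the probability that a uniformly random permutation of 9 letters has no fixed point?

D(n) = (n-1)(D(n-1) + D(n-2)), D(0)=1, D(1)=0.
Building up: D(2)=1, D(3)=2, D(4)=9, D(5)=44, D(6)=265, D(7)=1854, D(8)=14833, D(9)=133496.
Total arrangements: 9! = 362880.
Probability = D(9)/9! = 16687/45360.

Final answer: D(9)/9! = 133496/362880 = 0.367879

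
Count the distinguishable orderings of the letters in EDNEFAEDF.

Letters (A:1, D:2, E:3, F:2, N:1). Total letters: 9.
Permutations = 9!/(3! x 2! x 2!).

Final answer: 15120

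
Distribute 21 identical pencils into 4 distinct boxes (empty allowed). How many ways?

Stars and bars: C(n+k-1, k-1) = C(24,3).

Final answer: C(24,3) = 2024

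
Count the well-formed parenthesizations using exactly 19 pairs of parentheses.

This is a standard Catalan-number count: the answer is C_n. Here n = 19 (pairs).
C_n = (2n)!/(n!(n+1)!), so C_{19} = 38!/(19! x 20!) = C(38,19)/20 = 35345263800/20.

Final answer: C_{19} = 1767263190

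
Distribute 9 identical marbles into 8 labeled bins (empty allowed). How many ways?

Stars and bars: C(n+k-1, k-1) = C(16,7).

Final answer: C(16,7) = 11440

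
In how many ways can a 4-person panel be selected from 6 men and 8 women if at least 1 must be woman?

Sum over valid woman counts:
C(8,1)C(6,3) = 160
C(8,2)C(6,2) = 420
C(8,3)C(6,1) = 336
C(8,4)C(6,0) = 70
Total: 160 + 420 + 336 + 70.

Final answer: 986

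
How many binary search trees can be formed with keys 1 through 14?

The structures are counted by the Catalan number C_n. Here n = 14.
Using C_0 = 1 and C_(k+1) = C_k x 2(2k+1)/(k+2), build up term by term: C_1=1, C_2=2, C_3=5, C_4=14, C_5=42, C_6=132, C_7=429, C_8=1430, C_9=4862, C_10=16796, C_11=58786, C_12=208012, C_13=742900, C_14=2674440.

Final answer: C_{14} = 2674440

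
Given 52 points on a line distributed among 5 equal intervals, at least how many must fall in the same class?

By pigeonhole with 52 objects and 5 categories: ceiling(52/5).

Final answer: 11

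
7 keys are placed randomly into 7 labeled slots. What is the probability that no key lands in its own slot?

D(n) = (n-1)(D(n-1) + D(n-2)), D(0)=1, D(1)=0.
Building up: D(2)=1, D(3)=2, D(4)=9, D(5)=44, D(6)=265, D(7)=1854.
Total arrangements: 7! = 5040.
Probability = D(7)/7! = 103/280.

Final answer: D(7)/7! = 1854/5040 = 0.367857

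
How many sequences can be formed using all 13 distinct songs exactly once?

The number of ways to arrange 13 distinct objects is 13!.

Final answer: 13! = 6227020800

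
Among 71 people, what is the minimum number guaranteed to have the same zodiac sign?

There are 12 possible values for zodiac sign. With 71 people and 12 categories, by pigeonhole: ceiling(71/12).

Final answer: 6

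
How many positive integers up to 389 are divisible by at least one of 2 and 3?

Multiples of 2: 194. Multiples of 3: 129. Of both (lcm=6): 64.
By inclusion-exclusion: 194 + 129 - 64.

Final answer: 259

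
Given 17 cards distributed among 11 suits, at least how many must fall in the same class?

By pigeonhole with 17 objects and 11 categories: ceiling(17/11).

Final answer: 2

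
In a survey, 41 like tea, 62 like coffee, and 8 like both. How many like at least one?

|A union B| = |A| + |B| - |A intersect B| = 41 + 62 - 8.

Final answer: 95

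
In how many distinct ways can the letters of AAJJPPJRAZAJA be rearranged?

Letters (A:5, J:4, P:2, R:1, Z:1). Total letters: 13.
Permutations = 13!/(5! x 4! x 2!).

Final answer: 1081080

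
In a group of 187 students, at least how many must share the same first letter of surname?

There are 26 possible values for first letter of surname. With 187 students and 26 categories, by pigeonhole: ceiling(187/26).

Final answer: 8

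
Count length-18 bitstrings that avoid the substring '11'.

A valid string ends in 0 (append to any length-(n-1) valid string) or in 01 (append to any length-(n-2) valid string), so a(n) = a(n-1) + a(n-2) with a(1)=2, a(2)=3.
Building up term by term: a(1)=2, a(2)=3, a(3)=5, a(4)=8, a(5)=13, a(6)=21, a(7)=34, a(8)=55, a(9)=89, a(10)=144, a(11)=233, a(12)=377, a(13)=610, a(14)=987, a(15)=1597, a(16)=2584, a(17)=4181, a(18)=6765.

Final answer: 6765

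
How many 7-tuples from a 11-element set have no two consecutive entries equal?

First character: 11 choices. Each subsequent: 10 choices (must differ from the previous one).
Total: 11 x 10^6.

Final answer: 11 x 10^{6} = 11000000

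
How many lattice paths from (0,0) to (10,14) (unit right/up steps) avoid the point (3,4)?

Total paths to (10,14): C(24,14) = 1961256.
Paths through (3,4): C(7,4) x C(17,10) = 680680.
Avoiding (3,4): 1961256 - 680680.

Final answer: 1280576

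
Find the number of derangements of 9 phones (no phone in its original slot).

Use the recurrence D(n) = (n-1)(D(n-1) + D(n-2)) with D(0)=1, D(1)=0.
D(2) = 1 x (0 + 1) = 1
D(3) = 2 x (1 + 0) = 2
D(4) = 3 x (2 + 1) = 9
D(5) = 4 x (9 + 2) = 44
D(6) = 5 x (44 + 9) = 265
D(7) = 6 x (265 + 44) = 1854
D(8) = 7 x (1854 + 265) = 14833
D(9) = 8 x (D(8) + D(7)) = 8 x (14833 + 1854)

Final answer: D(9) = 133496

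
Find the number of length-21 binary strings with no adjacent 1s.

A valid string ends in 0 (append to any length-(n-1) valid string) or in 01 (append to any length-(n-2) valid string), so a(n) = a(n-1) + a(n-2) with a(1)=2, a(2)=3.
Computing successive values: a(1)=2, a(2)=3, a(3)=5, a(4)=8, a(5)=13, a(6)=21, a(7)=34, a(8)=55, a(9)=89, a(10)=144, a(11)=233, a(12)=377, a(13)=610, a(14)=987, a(15)=1597, a(16)=2584, a(17)=4181, a(18)=6765, a(19)=10946, a(20)=17711, a(21)=28657.

Final answer: 28657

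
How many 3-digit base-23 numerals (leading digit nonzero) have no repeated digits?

First digit: 22 (nonzero). Second: 22 (not first). Third: 21, etc.
Total: 22 x 22 x 21.

Final answer: 10164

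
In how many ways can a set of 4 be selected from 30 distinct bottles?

C(30,4) = 30!/(4! x 26!).

Final answer: \binom{30}{4} = 27405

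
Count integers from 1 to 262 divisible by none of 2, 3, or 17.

|div by 2|=131, |div by 3|=87, |div by 17|=15.
|div by 2&3|=43, |div by 2&17|=7, |div by 3&17|=5, |div by all|=2.
By inclusion-exclusion, divisible by at least one: 131+87+15-43-7-5+2 = 180.
Not divisible by any: 262 - 180.

Final answer: 82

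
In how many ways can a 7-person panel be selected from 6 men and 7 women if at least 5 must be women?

Sum over valid woman counts:
C(7,5)C(6,2) = 315
C(7,6)C(6,1) = 42
C(7,7)C(6,0) = 1
Total: 315 + 42 + 1.

Final answer: 358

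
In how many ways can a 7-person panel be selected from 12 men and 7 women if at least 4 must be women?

Sum over valid woman counts:
C(7,4)C(12,3) = 7700
C(7,5)C(12,2) = 1386
C(7,6)C(12,1) = 84
C(7,7)C(12,0) = 1
Total: 7700 + 1386 + 84 + 1.

Final answer: 9171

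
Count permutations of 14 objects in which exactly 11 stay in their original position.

Choose which 11 elements are fixed: C(14,11) = 364.
Derange the remaining 3 using D(j) = (j-1)(D(j-1) + D(j-2)), D(0)=1, D(1)=0: D(2)=1, D(3)=2.
Total: 364 x 2.

Final answer: C(14,11) D(3) = 728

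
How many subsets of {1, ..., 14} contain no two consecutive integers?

Let a(n) count such subsets of {1, ..., n}. Either n is excluded (a(n-1) ways) or n is included, forcing n-1 out (a(n-2) ways), so a(n) = a(n-1) + a(n-2) with a(1)=2, a(2)=3.
Building up term by term: a(1)=2, a(2)=3, a(3)=5, a(4)=8, a(5)=13, a(6)=21, a(7)=34, a(8)=55, a(9)=89, a(10)=144, a(11)=233, a(12)=377, a(13)=610, a(14)=987.

Final answer: 987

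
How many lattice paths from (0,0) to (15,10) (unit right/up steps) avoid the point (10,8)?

Total paths to (15,10): C(25,10) = 3268760.
Paths through (10,8): C(18,8) x C(7,2) = 918918.
Avoiding (10,8): 3268760 - 918918.

Final answer: 2349842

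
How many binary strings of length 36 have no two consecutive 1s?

A valid string ends in 0 (append to any length-(n-1) valid string) or in 01 (append to any length-(n-2) valid string), so a(n) = a(n-1) + a(n-2) with a(1)=2, a(2)=3.
Building up term by term: a(1)=2, a(2)=3, a(3)=5, a(4)=8, a(5)=13, a(6)=21, a(7)=34, a(8)=55, a(9)=89, a(10)=144, a(11)=233, a(12)=377, a(13)=610, a(14)=987, a(15)=1597, a(16)=2584, a(17)=4181, a(18)=6765, a(19)=10946, a(20)=17711, a(21)=28657, a(22)=46368, a(23)=75025, a(24)=121393, a(25)=196418, a(26)=317811, a(27)=514229, a(28)=832040, a(29)=1346269, a(30)=2178309, a(31)=3524578, a(32)=5702887, a(33)=9227465, a(34)=14930352, a(35)=24157817, a(36)=39088169.

Final answer: 39088169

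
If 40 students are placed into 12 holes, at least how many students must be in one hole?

By the pigeonhole principle: ceiling(40/12).

Final answer: 4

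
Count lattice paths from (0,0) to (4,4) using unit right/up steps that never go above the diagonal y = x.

Total monotonic paths to (4,4): C(8,4) = 70.
Paths that cross above y=x (reflection bijection): C(8,5) = 56.
Valid Dyck paths: 70 - 56.
(Equivalently, C_{4} = C(8,4)/5 = 70/5.)

Final answer: C_{4} = 14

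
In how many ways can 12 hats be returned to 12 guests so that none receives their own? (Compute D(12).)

Derangements satisfy D(n) = (n-1)(D(n-1) + D(n-2)), starting from D(0)=1, D(1)=0.
D(2) = 1 x (0 + 1) = 1
D(3) = 2 x (1 + 0) = 2
D(4) = 3 x (2 + 1) = 9
D(5) = 4 x (9 + 2) = 44
D(6) = 5 x (44 + 9) = 265
D(7) = 6 x (265 + 44) = 1854
D(8) = 7 x (1854 + 265) = 14833
D(9) = 8 x (14833 + 1854) = 133496
D(10) = 9 x (133496 + 14833) = 1334961
D(11) = 10 x (1334961 + 133496) = 14684570
D(12) = 11 x (D(11) + D(10)) = 11 x (14684570 + 1334961)

Final answer: D(12) = 176214841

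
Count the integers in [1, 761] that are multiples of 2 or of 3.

Multiples of 2: 380. Multiples of 3: 253. Of both (lcm=6): 126.
By inclusion-exclusion: 380 + 253 - 126.

Final answer: 507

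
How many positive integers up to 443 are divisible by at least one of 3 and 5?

Multiples of 3: 147. Multiples of 5: 88. Of both (lcm=15): 29.
By inclusion-exclusion: 147 + 88 - 29.

Final answer: 206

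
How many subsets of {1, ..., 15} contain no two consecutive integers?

Condition on whether n belongs to the subset: if not, any valid subset of {1, ..., n-1} works (a(n-1)); if so, n-1 is excluded and the rest is a valid subset of {1, ..., n-2} (a(n-2)). Hence a(n) = a(n-1) + a(n-2), a(1)=2, a(2)=3.
Building up term by term: a(1)=2, a(2)=3, a(3)=5, a(4)=8, a(5)=13, a(6)=21, a(7)=34, a(8)=55, a(9)=89, a(10)=144, a(11)=233, a(12)=377, a(13)=610, a(14)=987, a(15)=1597.

Final answer: 1597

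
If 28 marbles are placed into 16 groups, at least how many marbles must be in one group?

By the pigeonhole principle: ceiling(28/16).

Final answer: 2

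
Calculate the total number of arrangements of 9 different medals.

The number of ways to arrange 9 distinct objects is 9!.

Final answer: 9! = 362880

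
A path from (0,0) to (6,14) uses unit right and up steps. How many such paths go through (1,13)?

Paths (0,0)->(1,13): C(14,13) = 14.
Paths (1,13)->(6,14): C(6,1) = 6.
By multiplication principle: 14 x 6.

Final answer: 84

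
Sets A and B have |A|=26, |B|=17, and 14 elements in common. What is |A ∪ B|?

|A union B| = |A| + |B| - |A intersect B| = 26 + 17 - 14.

Final answer: 29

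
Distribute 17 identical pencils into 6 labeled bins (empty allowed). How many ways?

Stars and bars: C(n+k-1, k-1) = C(22,5).

Final answer: C(22,5) = 26334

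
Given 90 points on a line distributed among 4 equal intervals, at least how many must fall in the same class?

By pigeonhole with 90 objects and 4 categories: ceiling(90/4).

Final answer: 23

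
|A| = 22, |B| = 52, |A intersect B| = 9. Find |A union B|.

|A union B| = |A| + |B| - |A intersect B| = 22 + 52 - 9.

Final answer: 65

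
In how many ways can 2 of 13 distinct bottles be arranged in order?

P(13,2) = 13!/(13-2)! = 13!/11!.

Final answer: P(13,2) = 156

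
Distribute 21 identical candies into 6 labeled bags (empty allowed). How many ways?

Stars and bars: C(n+k-1, k-1) = C(26,5).

Final answer: C(26,5) = 65780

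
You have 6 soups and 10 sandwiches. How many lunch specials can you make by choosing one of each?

By the multiplication principle: 6 x 10.

Final answer: 60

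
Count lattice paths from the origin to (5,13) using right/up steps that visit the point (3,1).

Paths (0,0)->(3,1): C(4,1) = 4.
Paths (3,1)->(5,13): C(14,12) = 91.
By multiplication principle: 4 x 91.

Final answer: 364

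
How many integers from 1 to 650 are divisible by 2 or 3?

Multiples of 2: 325. Multiples of 3: 216. Of both (lcm=6): 108.
By inclusion-exclusion: 325 + 216 - 108.

Final answer: 433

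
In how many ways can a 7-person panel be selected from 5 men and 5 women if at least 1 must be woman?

Sum over valid woman counts:
C(5,2)C(5,5) = 10
C(5,3)C(5,4) = 50
C(5,4)C(5,3) = 50
C(5,5)C(5,2) = 10
Total: 10 + 50 + 50 + 10.

Final answer: 120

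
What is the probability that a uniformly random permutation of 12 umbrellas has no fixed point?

Derangements satisfy D(n) = (n-1)(D(n-1) + D(n-2)), starting from D(0)=1, D(1)=0.
Building up: D(2)=1, D(3)=2, D(4)=9, D(5)=44, D(6)=265, D(7)=1854, D(8)=14833, D(9)=133496, D(10)=1334961, D(11)=14684570, D(12)=176214841.
Total arrangements: 12! = 479001600.
Probability = D(12)/12! = 16019531/43545600.

Final answer: D(12)/12! = 176214841/479001600 = 0.367879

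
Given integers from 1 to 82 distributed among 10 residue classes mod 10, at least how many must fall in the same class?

By pigeonhole with 82 objects and 10 categories: ceiling(82/10).

Final answer: 9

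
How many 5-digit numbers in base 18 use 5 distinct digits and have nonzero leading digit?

The leading digit has 17 choices (anything but zero); the next has 17 (anything but the first), then 16, and so on, one fewer each time.
Total: 17 x 17 x 16 x 15 x 14.

Final answer: 971040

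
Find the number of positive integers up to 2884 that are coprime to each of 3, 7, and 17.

|div by 3|=961, |div by 7|=412, |div by 17|=169.
|div by 3&7|=137, |div by 3&17|=56, |div by 7&17|=24, |div by all|=8.
By inclusion-exclusion, divisible by at least one: 961+412+169-137-56-24+8 = 1333.
Not divisible by any: 2884 - 1333.

Final answer: 1551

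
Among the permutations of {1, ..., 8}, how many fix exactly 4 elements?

Choose which 4 elements are fixed: C(8,4) = 70.
Derange the remaining 4 using D(j) = (j-1)(D(j-1) + D(j-2)), D(0)=1, D(1)=0: D(2)=1, D(3)=2, D(4)=9.
Total: 70 x 9.

Final answer: C(8,4) D(4) = 630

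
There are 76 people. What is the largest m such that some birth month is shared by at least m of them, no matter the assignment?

There are 12 possible values for birth month. With 76 people and 12 categories, by pigeonhole: ceiling(76/12).

Final answer: 7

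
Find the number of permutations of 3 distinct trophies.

The number of ways to arrange 3 distinct objects is 3!.

Final answer: 3! = 6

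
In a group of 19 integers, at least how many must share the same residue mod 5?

There are 5 possible values for residue mod 5. With 19 integers and 5 categories, by pigeonhole: ceiling(19/5).

Final answer: 4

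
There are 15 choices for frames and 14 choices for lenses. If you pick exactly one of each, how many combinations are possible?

By the multiplication principle: 15 x 14.

Final answer: 210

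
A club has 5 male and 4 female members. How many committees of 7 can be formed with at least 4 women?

Sum over valid woman counts:
C(4,4)C(5,3).

Final answer: 10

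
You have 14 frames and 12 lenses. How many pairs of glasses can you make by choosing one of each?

By the multiplication principle: 14 x 12.

Final answer: 168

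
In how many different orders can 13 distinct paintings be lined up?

The number of ways to arrange 13 distinct objects is 13!.

Final answer: 13! = 6227020800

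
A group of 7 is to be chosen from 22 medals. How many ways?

C(22,7) = 22!/(7! x (22-7)!).

Final answer: C(22,7) = 170544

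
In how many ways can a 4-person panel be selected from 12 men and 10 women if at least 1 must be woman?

Sum over valid woman counts:
C(10,1)C(12,3) = 2200
C(10,2)C(12,2) = 2970
C(10,3)C(12,1) = 1440
C(10,4)C(12,0) = 210
Total: 2200 + 2970 + 1440 + 210.

Final answer: 6820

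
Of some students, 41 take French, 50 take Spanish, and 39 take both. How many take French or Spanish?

|A union B| = |A| + |B| - |A intersect B| = 41 + 50 - 39.

Final answer: 52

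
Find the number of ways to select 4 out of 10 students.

C(10,4) = 10!/(4! x 6!).

Final answer: \binom{10}{4} = 210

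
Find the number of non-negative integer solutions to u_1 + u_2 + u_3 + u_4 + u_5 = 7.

Stars and bars with 7 stars and 4 bars:
C(7+5-1, 5-1) = C(11,4).

Final answer: C(11,4) = 330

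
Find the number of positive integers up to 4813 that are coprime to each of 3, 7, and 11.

|div by 3|=1604, |div by 7|=687, |div by 11|=437.
|div by 3&7|=229, |div by 3&11|=145, |div by 7&11|=62, |div by all|=20.
By inclusion-exclusion, divisible by at least one: 1604+687+437-229-145-62+20 = 2312.
Not divisible by any: 4813 - 2312.

Final answer: 2501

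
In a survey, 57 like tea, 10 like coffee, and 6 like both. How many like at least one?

|A union B| = |A| + |B| - |A intersect B| = 57 + 10 - 6.

Final answer: 61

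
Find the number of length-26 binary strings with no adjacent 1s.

Let a(n) count valid strings. If the last bit is 0 the prefix is any valid string of length n-1; if it is 1 the string must end in 01 with a valid prefix of length n-2. So a(n) = a(n-1) + a(n-2), a(1)=2, a(2)=3.
Computing successive values: a(1)=2, a(2)=3, a(3)=5, a(4)=8, a(5)=13, a(6)=21, a(7)=34, a(8)=55, a(9)=89, a(10)=144, a(11)=233, a(12)=377, a(13)=610, a(14)=987, a(15)=1597, a(16)=2584, a(17)=4181, a(18)=6765, a(19)=10946, a(20)=17711, a(21)=28657, a(22)=46368, a(23)=75025, a(24)=121393, a(25)=196418, a(26)=317811.

Final answer: 317811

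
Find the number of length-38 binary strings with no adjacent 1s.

Classify by the final bit: ...0 gives a(n-1) strings, ...01 gives a(n-2) strings. Thus a(n) = a(n-1) + a(n-2) with a(1)=2, a(2)=3.
Building up term by term: a(1)=2, a(2)=3, a(3)=5, a(4)=8, a(5)=13, a(6)=21, a(7)=34, a(8)=55, a(9)=89, a(10)=144, a(11)=233, a(12)=377, a(13)=610, a(14)=987, a(15)=1597, a(16)=2584, a(17)=4181, a(18)=6765, a(19)=10946, a(20)=17711, a(21)=28657, a(22)=46368, a(23)=75025, a(24)=121393, a(25)=196418, a(26)=317811, a(27)=514229, a(28)=832040, a(29)=1346269, a(30)=2178309, a(31)=3524578, a(32)=5702887, a(33)=9227465, a(34)=14930352, a(35)=24157817, a(36)=39088169, a(37)=63245986, a(38)=102334155.

Final answer: 102334155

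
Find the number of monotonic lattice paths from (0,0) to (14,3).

Each path has 14 right steps and 3 up steps in some order (17 steps total).
Choose which 3 of the 17 steps are up: C(17,3).

Final answer: C(17,3) = 680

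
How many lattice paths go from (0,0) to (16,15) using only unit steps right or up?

Each path has 16 right steps and 15 up steps in some order (31 steps total).
Choose which 15 of the 31 steps are up: C(31,15).

Final answer: C(31,15) = 300540195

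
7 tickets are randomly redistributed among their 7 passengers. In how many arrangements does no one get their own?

Use the recurrence D(n) = (n-1)(D(n-1) + D(n-2)) with D(0)=1, D(1)=0.
D(2) = 1 x (0 + 1) = 1
D(3) = 2 x (1 + 0) = 2
D(4) = 3 x (2 + 1) = 9
D(5) = 4 x (9 + 2) = 44
D(6) = 5 x (44 + 9) = 265
D(7) = 6 x (D(6) + D(5)) = 6 x (265 + 44)

Final answer: D(7) = 1854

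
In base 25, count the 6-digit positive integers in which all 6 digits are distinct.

First digit: 24 (nonzero). Second: 24 (not first). Third: 23, etc.
Total: 24 x 24 x 23 x 22 x 21 x 20.

Final answer: 122411520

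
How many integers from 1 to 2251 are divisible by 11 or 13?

Multiples of 11: 204. Multiples of 13: 173. Of both (lcm=143): 15.
By inclusion-exclusion: 204 + 173 - 15.

Final answer: 362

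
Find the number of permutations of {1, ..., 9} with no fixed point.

Derangements satisfy D(n) = (n-1)(D(n-1) + D(n-2)), starting from D(0)=1, D(1)=0.
Building up: D(2)=1, D(3)=2, D(4)=9, D(5)=44, D(6)=265, D(7)=1854, D(8)=14833.
D(9) = 8 x (D(8) + D(7)) = 8 x (14833 + 1854).

Final answer: D(9) = 133496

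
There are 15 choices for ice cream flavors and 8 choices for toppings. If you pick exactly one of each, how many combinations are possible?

By the multiplication principle: 15 x 8.

Final answer: 120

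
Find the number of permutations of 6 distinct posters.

The number of ways to arrange 6 distinct objects is 6!.

Final answer: 6! = 720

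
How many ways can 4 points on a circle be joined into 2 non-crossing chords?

This is counted by the nth Catalan number C_n. Here n = 4/2 = 2.
C_n = C(2n,n)/(n+1), so C_{2} = C(4,2)/3 = 6/3.

Final answer: C_{2} = 2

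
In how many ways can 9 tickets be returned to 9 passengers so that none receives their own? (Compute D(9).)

Use the recurrence D(n) = (n-1)(D(n-1) + D(n-2)) with D(0)=1, D(1)=0.
D(2) = 1 x (0 + 1) = 1
D(3) = 2 x (1 + 0) = 2
D(4) = 3 x (2 + 1) = 9
D(5) = 4 x (9 + 2) = 44
D(6) = 5 x (44 + 9) = 265
D(7) = 6 x (265 + 44) = 1854
D(8) = 7 x (1854 + 265) = 14833
D(9) = 8 x (D(8) + D(7)) = 8 x (14833 + 1854)

Final answer: D(9) = 133496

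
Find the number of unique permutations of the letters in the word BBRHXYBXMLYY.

Letters (B:3, H:1, L:1, M:1, R:1, X:2, Y:3). Total letters: 12.
Permutations = 12!/(3! x 3! x 2!).

Final answer: 6652800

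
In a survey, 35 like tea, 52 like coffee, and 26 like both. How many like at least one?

|A union B| = |A| + |B| - |A intersect B| = 35 + 52 - 26.

Final answer: 61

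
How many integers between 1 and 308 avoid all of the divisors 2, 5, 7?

|div by 2|=154, |div by 5|=61, |div by 7|=44.
|div by 2&5|=30, |div by 2&7|=22, |div by 5&7|=8, |div by all|=4.
By inclusion-exclusion, divisible by at least one: 154+61+44-30-22-8+4 = 203.
Not divisible by any: 308 - 203.

Final answer: 105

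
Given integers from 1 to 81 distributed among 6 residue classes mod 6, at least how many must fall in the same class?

By pigeonhole with 81 objects and 6 categories: ceiling(81/6).

Final answer: 14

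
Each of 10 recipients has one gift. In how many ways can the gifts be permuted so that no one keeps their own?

Derangements satisfy D(n) = (n-1)(D(n-1) + D(n-2)), starting from D(0)=1, D(1)=0.
D(2) = 1 x (0 + 1) = 1
D(3) = 2 x (1 + 0) = 2
D(4) = 3 x (2 + 1) = 9
D(5) = 4 x (9 + 2) = 44
D(6) = 5 x (44 + 9) = 265
D(7) = 6 x (265 + 44) = 1854
D(8) = 7 x (1854 + 265) = 14833
D(9) = 8 x (14833 + 1854) = 133496
D(10) = 9 x (D(9) + D(8)) = 9 x (133496 + 14833)

Final answer: D(10) = 1334961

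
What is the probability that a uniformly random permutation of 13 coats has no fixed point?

Derangements satisfy D(n) = (n-1)(D(n-1) + D(n-2)), starting from D(0)=1, D(1)=0.
Building up: D(2)=1, D(3)=2, D(4)=9, D(5)=44, D(6)=265, D(7)=1854, D(8)=14833, D(9)=133496, D(10)=1334961, D(11)=14684570, D(12)=176214841, D(13)=2290792932.
Total arrangements: 13! = 6227020800.
Probability = D(13)/13! = 63633137/172972800.

Final answer: D(13)/13! = 2290792932/6227020800 = 0.367879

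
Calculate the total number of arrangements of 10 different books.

The number of ways to arrange 10 distinct objects is 10!.

Final answer: 10! = 3628800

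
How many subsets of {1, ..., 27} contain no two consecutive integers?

Let a(n) count such subsets of {1, ..., n}. Either n is excluded (a(n-1) ways) or n is included, forcing n-1 out (a(n-2) ways), so a(n) = a(n-1) + a(n-2) with a(1)=2, a(2)=3.
Building up term by term: a(1)=2, a(2)=3, a(3)=5, a(4)=8, a(5)=13, a(6)=21, a(7)=34, a(8)=55, a(9)=89, a(10)=144, a(11)=233, a(12)=377, a(13)=610, a(14)=987, a(15)=1597, a(16)=2584, a(17)=4181, a(18)=6765, a(19)=10946, a(20)=17711, a(21)=28657, a(22)=46368, a(23)=75025, a(24)=121393, a(25)=196418, a(26)=317811, a(27)=514229.

Final answer: 514229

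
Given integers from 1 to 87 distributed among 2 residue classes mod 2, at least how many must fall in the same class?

By pigeonhole with 87 objects and 2 categories: ceiling(87/2).

Final answer: 44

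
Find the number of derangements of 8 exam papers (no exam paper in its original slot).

D(n) = (n-1)(D(n-1) + D(n-2)), D(0)=1, D(1)=0.
D(2) = 1 x (0 + 1) = 1
D(3) = 2 x (1 + 0) = 2
D(4) = 3 x (2 + 1) = 9
D(5) = 4 x (9 + 2) = 44
D(6) = 5 x (44 + 9) = 265
D(7) = 6 x (265 + 44) = 1854
D(8) = 7 x (D(7) + D(6)) = 7 x (1854 + 265)

Final answer: D(8) = 14833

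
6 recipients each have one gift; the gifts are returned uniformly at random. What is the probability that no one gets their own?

D(n) = (n-1)(D(n-1) + D(n-2)), D(0)=1, D(1)=0.
Building up: D(2)=1, D(3)=2, D(4)=9, D(5)=44, D(6)=265.
Total arrangements: 6! = 720.
Probability = D(6)/6! = 53/144.

Final answer: D(6)/6! = 265/720 = 0.368056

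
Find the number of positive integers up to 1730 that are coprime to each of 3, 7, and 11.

|div by 3|=576, |div by 7|=247, |div by 11|=157.
|div by 3&7|=82, |div by 3&11|=52, |div by 7&11|=22, |div by all|=7.
By inclusion-exclusion, divisible by at least one: 576+247+157-82-52-22+7 = 831.
Not divisible by any: 1730 - 831.

Final answer: 899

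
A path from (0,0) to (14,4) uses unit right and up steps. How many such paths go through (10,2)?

Paths (0,0)->(10,2): C(12,2) = 66.
Paths (10,2)->(14,4): C(6,2) = 15.
By multiplication principle: 66 x 15.

Final answer: 990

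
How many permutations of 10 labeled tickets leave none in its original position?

Use the recurrence D(n) = (n-1)(D(n-1) + D(n-2)) with D(0)=1, D(1)=0.
D(2) = 1 x (0 + 1) = 1
D(3) = 2 x (1 + 0) = 2
D(4) = 3 x (2 + 1) = 9
D(5) = 4 x (9 + 2) = 44
D(6) = 5 x (44 + 9) = 265
D(7) = 6 x (265 + 44) = 1854
D(8) = 7 x (1854 + 265) = 14833
D(9) = 8 x (14833 + 1854) = 133496
D(10) = 9 x (D(9) + D(8)) = 9 x (133496 + 14833)

Final answer: D(10) = 1334961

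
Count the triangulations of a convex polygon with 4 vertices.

The structures are counted by the Catalan number C_n. Here n = 4 - 2 = 2.
C_n = C(2n,n)/(n+1), so C_{2} = C(4,2)/3 = 6/3.

Final answer: C_{2} = 2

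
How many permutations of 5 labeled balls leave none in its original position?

D(n) = (n-1)(D(n-1) + D(n-2)), D(0)=1, D(1)=0.
D(2) = 1 x (0 + 1) = 1
D(3) = 2 x (1 + 0) = 2
D(4) = 3 x (2 + 1) = 9
D(5) = 4 x (D(4) + D(3)) = 4 x (9 + 2)

Final answer: D(5) = 44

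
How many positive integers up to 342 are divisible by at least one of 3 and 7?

Multiples of 3: 114. Multiples of 7: 48. Of both (lcm=21): 16.
By inclusion-exclusion: 114 + 48 - 16.

Final answer: 146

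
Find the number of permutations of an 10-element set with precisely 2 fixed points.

Choose which 2 elements are fixed: C(10,2) = 45.
Derange the remaining 8 using D(j) = (j-1)(D(j-1) + D(j-2)), D(0)=1, D(1)=0: D(2)=1, D(3)=2, D(4)=9, D(5)=44, D(6)=265, D(7)=1854, D(8)=14833.
Total: 45 x 14833.

Final answer: C(10,2) D(8) = 667485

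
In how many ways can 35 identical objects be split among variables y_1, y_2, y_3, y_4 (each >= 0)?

Stars and bars with 35 stars and 3 bars:
C(35+4-1, 4-1) = C(38,3).

Final answer: C(38,3) = 8436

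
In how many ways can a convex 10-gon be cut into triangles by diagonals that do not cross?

The structures are counted by the Catalan number C_n. Here n = 10 - 2 = 8.
C_n = C(2n,n) - C(2n,n+1), so C_{8} = C(16,8) - C(16,9) = 12870 - 11440.

Final answer: C_{8} = 1430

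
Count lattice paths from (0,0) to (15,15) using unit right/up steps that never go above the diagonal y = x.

Total monotonic paths to (15,15): C(30,15) = 155117520.
A path is bad iff it touches y = x + 1; reflecting its initial segment maps bad paths bijectively onto all paths to (14,16), of which there are C(30,16) = 145422675.
Valid Dyck paths: 155117520 - 145422675.
(These counts are the Catalan numbers.)

Final answer: C_{15} = 9694845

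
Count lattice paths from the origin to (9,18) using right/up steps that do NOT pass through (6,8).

Total paths to (9,18): C(27,18) = 4686825.
Paths through (6,8): C(14,8) x C(13,10) = 858858.
Avoiding (6,8): 4686825 - 858858.

Final answer: 3827967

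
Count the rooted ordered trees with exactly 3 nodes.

This is counted by the nth Catalan number C_n. Here n = 3 - 1 = 2.
C_n = C(2n,n) - C(2n,n+1), so C_{2} = C(4,2) - C(4,3) = 6 - 4.

Final answer: C_{2} = 2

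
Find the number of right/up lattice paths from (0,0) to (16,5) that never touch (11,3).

Total paths to (16,5): C(21,5) = 20349.
Paths through (11,3): C(14,3) x C(7,2) = 7644.
Avoiding (11,3): 20349 - 7644.

Final answer: 12705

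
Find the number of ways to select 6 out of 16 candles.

C(16,6) = 16!/(6! x 10!).

Final answer: \binom{16}{6} = 8008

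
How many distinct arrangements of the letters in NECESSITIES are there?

Letters (C:1, E:3, I:2, N:1, S:3, T:1). Total letters: 11.
Permutations = 11!/(3! x 3! x 2!).

Final answer: 554400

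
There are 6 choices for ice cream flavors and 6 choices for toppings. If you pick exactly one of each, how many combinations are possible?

By the multiplication principle: 6 x 6.

Final answer: 36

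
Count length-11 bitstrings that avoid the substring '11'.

Classify by the final bit: ...0 gives a(n-1) strings, ...01 gives a(n-2) strings. Thus a(n) = a(n-1) + a(n-2) with a(1)=2, a(2)=3.
Building up term by term: a(1)=2, a(2)=3, a(3)=5, a(4)=8, a(5)=13, a(6)=21, a(7)=34, a(8)=55, a(9)=89, a(10)=144, a(11)=233.

Final answer: 233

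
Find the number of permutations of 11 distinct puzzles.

The number of ways to arrange 11 distinct objects is 11!.

Final answer: 11! = 39916800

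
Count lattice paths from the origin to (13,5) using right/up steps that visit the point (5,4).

Paths (0,0)->(5,4): C(9,4) = 126.
Paths (5,4)->(13,5): C(9,1) = 9.
By multiplication principle: 126 x 9.

Final answer: 1134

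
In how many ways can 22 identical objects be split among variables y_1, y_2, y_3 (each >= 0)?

Stars and bars with 22 stars and 2 bars:
C(22+3-1, 3-1) = C(24,2).

Final answer: C(24,2) = 276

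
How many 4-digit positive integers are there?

The leading digit cannot be 0 (9 options); the other 3 digits can be anything (10 options each).
Total: 9 x 10^3.

Final answer: 9000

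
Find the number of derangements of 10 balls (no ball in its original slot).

Derangements satisfy D(n) = (n-1)(D(n-1) + D(n-2)), starting from D(0)=1, D(1)=0.
D(2) = 1 x (0 + 1) = 1
D(3) = 2 x (1 + 0) = 2
D(4) = 3 x (2 + 1) = 9
D(5) = 4 x (9 + 2) = 44
D(6) = 5 x (44 + 9) = 265
D(7) = 6 x (265 + 44) = 1854
D(8) = 7 x (1854 + 265) = 14833
D(9) = 8 x (14833 + 1854) = 133496
D(10) = 9 x (D(9) + D(8)) = 9 x (133496 + 14833)

Final answer: D(10) = 1334961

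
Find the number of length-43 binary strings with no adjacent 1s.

Classify by the final bit: ...0 gives a(n-1) strings, ...01 gives a(n-2) strings. Thus a(n) = a(n-1) + a(n-2) with a(1)=2, a(2)=3.
Iterating the recurrence: a(1)=2, a(2)=3, a(3)=5, a(4)=8, a(5)=13, a(6)=21, a(7)=34, a(8)=55, a(9)=89, a(10)=144, a(11)=233, a(12)=377, a(13)=610, a(14)=987, a(15)=1597, a(16)=2584, a(17)=4181, a(18)=6765, a(19)=10946, a(20)=17711, a(21)=28657, a(22)=46368, a(23)=75025, a(24)=121393, a(25)=196418, a(26)=317811, a(27)=514229, a(28)=832040, a(29)=1346269, a(30)=2178309, a(31)=3524578, a(32)=5702887, a(33)=9227465, a(34)=14930352, a(35)=24157817, a(36)=39088169, a(37)=63245986, a(38)=102334155, a(39)=165580141, a(40)=267914296, a(41)=433494437, a(42)=701408733, a(43)=1134903170.

Final answer: 1134903170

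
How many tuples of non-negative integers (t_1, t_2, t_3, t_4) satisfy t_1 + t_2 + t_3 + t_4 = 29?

Stars and bars with 29 stars and 3 bars:
C(29+4-1, 4-1) = C(32,3).

Final answer: C(32,3) = 4960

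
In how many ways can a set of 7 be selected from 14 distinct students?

C(14,7) = 14!/(7! x (14-7)!).

Final answer: C(14,7) = 3432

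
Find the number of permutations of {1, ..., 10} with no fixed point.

D(n) = (n-1)(D(n-1) + D(n-2)), D(0)=1, D(1)=0.
D(2) = 1 x (0 + 1) = 1
D(3) = 2 x (1 + 0) = 2
D(4) = 3 x (2 + 1) = 9
D(5) = 4 x (9 + 2) = 44
D(6) = 5 x (44 + 9) = 265
D(7) = 6 x (265 + 44) = 1854
D(8) = 7 x (1854 + 265) = 14833
D(9) = 8 x (14833 + 1854) = 133496
D(10) = 9 x (D(9) + D(8)) = 9 x (133496 + 14833)

Final answer: D(10) = 1334961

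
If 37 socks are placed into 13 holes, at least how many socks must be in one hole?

By the pigeonhole principle: ceiling(37/13).

Final answer: 3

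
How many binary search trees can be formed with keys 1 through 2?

This is a standard Catalan-number count: the answer is C_n. Here n = 2.
C_n = (2n)!/(n!(n+1)!), so C_{2} = 4!/(2! x 3!) = C(4,2)/3 = 6/3.

Final answer: C_{2} = 2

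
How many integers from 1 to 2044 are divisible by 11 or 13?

Multiples of 11: 185. Multiples of 13: 157. Of both (lcm=143): 14.
By inclusion-exclusion: 185 + 157 - 14.

Final answer: 328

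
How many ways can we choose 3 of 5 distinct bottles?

C(5,3) = 5!/(3! x (5-3)!).

Final answer: C(5,3) = 10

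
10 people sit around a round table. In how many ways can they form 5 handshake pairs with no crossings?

The structures are counted by the Catalan number C_n. Here n = 10/2 = 5.
C_n = (2n)!/(n!(n+1)!), so C_{5} = 10!/(5! x 6!) = C(10,5)/6 = 252/6.

Final answer: C_{5} = 42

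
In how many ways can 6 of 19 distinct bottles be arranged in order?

P(19,6) = 19!/(19-6)! = 19!/13!.

Final answer: P(19,6) = 19535040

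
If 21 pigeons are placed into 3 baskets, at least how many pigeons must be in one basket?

By the pigeonhole principle: ceiling(21/3).

Final answer: 7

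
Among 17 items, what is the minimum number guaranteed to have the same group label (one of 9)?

There are 9 possible values for group label (one of 9). With 17 items and 9 categories, by pigeonhole: ceiling(17/9).

Final answer: 2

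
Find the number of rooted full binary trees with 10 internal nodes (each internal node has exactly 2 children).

This is a standard Catalan-number count: the answer is C_n. Here n = 10.
C_n = C(2n,n)/(n+1), so C_{10} = C(20,10)/11 = 184756/11.

Final answer: C_{10} = 16796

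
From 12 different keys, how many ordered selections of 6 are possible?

P(12,6) = 12!/(12-6)! = 12!/6!.

Final answer: P(12,6) = 665280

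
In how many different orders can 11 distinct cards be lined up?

The number of ways to arrange 11 distinct objects is 11!.

Final answer: 11! = 39916800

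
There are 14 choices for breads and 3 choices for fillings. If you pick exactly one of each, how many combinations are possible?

By the multiplication principle: 14 x 3.

Final answer: 42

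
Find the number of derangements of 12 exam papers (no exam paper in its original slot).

Derangements satisfy D(n) = (n-1)(D(n-1) + D(n-2)), starting from D(0)=1, D(1)=0.
D(2) = 1 x (0 + 1) = 1
D(3) = 2 x (1 + 0) = 2
D(4) = 3 x (2 + 1) = 9
D(5) = 4 x (9 + 2) = 44
D(6) = 5 x (44 + 9) = 265
D(7) = 6 x (265 + 44) = 1854
D(8) = 7 x (1854 + 265) = 14833
D(9) = 8 x (14833 + 1854) = 133496
D(10) = 9 x (133496 + 14833) = 1334961
D(11) = 10 x (1334961 + 133496) = 14684570
D(12) = 11 x (D(11) + D(10)) = 11 x (14684570 + 1334961)

Final answer: D(12) = 176214841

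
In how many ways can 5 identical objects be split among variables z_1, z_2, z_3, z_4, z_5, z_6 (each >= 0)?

Stars and bars with 5 stars and 5 bars:
C(5+6-1, 6-1) = C(10,5).

Final answer: C(10,5) = 252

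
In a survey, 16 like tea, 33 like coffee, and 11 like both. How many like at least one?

|A union B| = |A| + |B| - |A intersect B| = 16 + 33 - 11.

Final answer: 38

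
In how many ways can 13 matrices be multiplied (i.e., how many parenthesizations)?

The structures are counted by the Catalan number C_n. Here n = 13 - 1 = 12.
C_n = (2n)!/(n!(n+1)!), so C_{12} = 24!/(12! x 13!) = C(24,12)/13 = 2704156/13.

Final answer: C_{12} = 208012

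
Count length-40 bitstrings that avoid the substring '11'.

Let a(n) count valid strings. If the last bit is 0 the prefix is any valid string of length n-1; if it is 1 the string must end in 01 with a valid prefix of length n-2. So a(n) = a(n-1) + a(n-2), a(1)=2, a(2)=3.
Iterating the recurrence: a(1)=2, a(2)=3, a(3)=5, a(4)=8, a(5)=13, a(6)=21, a(7)=34, a(8)=55, a(9)=89, a(10)=144, a(11)=233, a(12)=377, a(13)=610, a(14)=987, a(15)=1597, a(16)=2584, a(17)=4181, a(18)=6765, a(19)=10946, a(20)=17711, a(21)=28657, a(22)=46368, a(23)=75025, a(24)=121393, a(25)=196418, a(26)=317811, a(27)=514229, a(28)=832040, a(29)=1346269, a(30)=2178309, a(31)=3524578, a(32)=5702887, a(33)=9227465, a(34)=14930352, a(35)=24157817, a(36)=39088169, a(37)=63245986, a(38)=102334155, a(39)=165580141, a(40)=267914296.

Final answer: 267914296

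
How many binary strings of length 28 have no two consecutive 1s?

A valid string ends in 0 (append to any length-(n-1) valid string) or in 01 (append to any length-(n-2) valid string), so a(n) = a(n-1) + a(n-2) with a(1)=2, a(2)=3.
Computing successive values: a(1)=2, a(2)=3, a(3)=5, a(4)=8, a(5)=13, a(6)=21, a(7)=34, a(8)=55, a(9)=89, a(10)=144, a(11)=233, a(12)=377, a(13)=610, a(14)=987, a(15)=1597, a(16)=2584, a(17)=4181, a(18)=6765, a(19)=10946, a(20)=17711, a(21)=28657, a(22)=46368, a(23)=75025, a(24)=121393, a(25)=196418, a(26)=317811, a(27)=514229, a(28)=832040.

Final answer: 832040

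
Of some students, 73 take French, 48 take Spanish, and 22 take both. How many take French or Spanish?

|A union B| = |A| + |B| - |A intersect B| = 73 + 48 - 22.

Final answer: 99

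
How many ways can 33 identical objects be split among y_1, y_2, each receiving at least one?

Substitute y'_i = y_i - 1 (so y'_i >= 0). Then sum y'_i = 33 - 2 = 31.
Stars and bars: C(31+2-1, 2-1) = C(32,1).

Final answer: C(32,1) = 32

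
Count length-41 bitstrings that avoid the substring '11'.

Let a(n) count valid strings. If the last bit is 0 the prefix is any valid string of length n-1; if it is 1 the string must end in 01 with a valid prefix of length n-2. So a(n) = a(n-1) + a(n-2), a(1)=2, a(2)=3.
Building up term by term: a(1)=2, a(2)=3, a(3)=5, a(4)=8, a(5)=13, a(6)=21, a(7)=34, a(8)=55, a(9)=89, a(10)=144, a(11)=233, a(12)=377, a(13)=610, a(14)=987, a(15)=1597, a(16)=2584, a(17)=4181, a(18)=6765, a(19)=10946, a(20)=17711, a(21)=28657, a(22)=46368, a(23)=75025, a(24)=121393, a(25)=196418, a(26)=317811, a(27)=514229, a(28)=832040, a(29)=1346269, a(30)=2178309, a(31)=3524578, a(32)=5702887, a(33)=9227465, a(34)=14930352, a(35)=24157817, a(36)=39088169, a(37)=63245986, a(38)=102334155, a(39)=165580141, a(40)=267914296, a(41)=433494437.

Final answer: 433494437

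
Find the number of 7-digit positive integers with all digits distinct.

First digit: 9 (not 0). Second: 9 (not first). Third: 8, etc.
Total: 9 x 9 x 8 x 7 x 6 x 5 x 4.

Final answer: 544320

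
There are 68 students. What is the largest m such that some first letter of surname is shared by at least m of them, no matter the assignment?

There are 26 possible values for first letter of surname. With 68 students and 26 categories, by pigeonhole: ceiling(68/26).

Final answer: 3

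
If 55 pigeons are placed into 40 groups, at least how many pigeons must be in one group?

By the pigeonhole principle: ceiling(55/40).

Final answer: 2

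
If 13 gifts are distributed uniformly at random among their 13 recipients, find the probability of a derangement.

Derangements satisfy D(n) = (n-1)(D(n-1) + D(n-2)), starting from D(0)=1, D(1)=0.
Building up: D(2)=1, D(3)=2, D(4)=9, D(5)=44, D(6)=265, D(7)=1854, D(8)=14833, D(9)=133496, D(10)=1334961, D(11)=14684570, D(12)=176214841, D(13)=2290792932.
Total arrangements: 13! = 6227020800.
Probability = D(13)/13! = 63633137/172972800.

Final answer: D(13)/13! = 2290792932/6227020800 = 0.367879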